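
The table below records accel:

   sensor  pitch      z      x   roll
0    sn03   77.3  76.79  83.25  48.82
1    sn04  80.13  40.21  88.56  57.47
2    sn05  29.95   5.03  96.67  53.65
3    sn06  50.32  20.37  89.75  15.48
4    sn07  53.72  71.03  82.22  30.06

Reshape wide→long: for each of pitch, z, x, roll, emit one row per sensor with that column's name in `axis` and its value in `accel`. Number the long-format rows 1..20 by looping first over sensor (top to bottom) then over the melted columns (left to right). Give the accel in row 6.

20 rows total (5 × 4). Row 6: index ⌊(6-1)/4⌋ = 1 into sensor → sn04; (6-1) mod 4 = 1 into the melted columns → z.
So row 6 is (sn04, z, 40.21); accel = 40.21.

40.21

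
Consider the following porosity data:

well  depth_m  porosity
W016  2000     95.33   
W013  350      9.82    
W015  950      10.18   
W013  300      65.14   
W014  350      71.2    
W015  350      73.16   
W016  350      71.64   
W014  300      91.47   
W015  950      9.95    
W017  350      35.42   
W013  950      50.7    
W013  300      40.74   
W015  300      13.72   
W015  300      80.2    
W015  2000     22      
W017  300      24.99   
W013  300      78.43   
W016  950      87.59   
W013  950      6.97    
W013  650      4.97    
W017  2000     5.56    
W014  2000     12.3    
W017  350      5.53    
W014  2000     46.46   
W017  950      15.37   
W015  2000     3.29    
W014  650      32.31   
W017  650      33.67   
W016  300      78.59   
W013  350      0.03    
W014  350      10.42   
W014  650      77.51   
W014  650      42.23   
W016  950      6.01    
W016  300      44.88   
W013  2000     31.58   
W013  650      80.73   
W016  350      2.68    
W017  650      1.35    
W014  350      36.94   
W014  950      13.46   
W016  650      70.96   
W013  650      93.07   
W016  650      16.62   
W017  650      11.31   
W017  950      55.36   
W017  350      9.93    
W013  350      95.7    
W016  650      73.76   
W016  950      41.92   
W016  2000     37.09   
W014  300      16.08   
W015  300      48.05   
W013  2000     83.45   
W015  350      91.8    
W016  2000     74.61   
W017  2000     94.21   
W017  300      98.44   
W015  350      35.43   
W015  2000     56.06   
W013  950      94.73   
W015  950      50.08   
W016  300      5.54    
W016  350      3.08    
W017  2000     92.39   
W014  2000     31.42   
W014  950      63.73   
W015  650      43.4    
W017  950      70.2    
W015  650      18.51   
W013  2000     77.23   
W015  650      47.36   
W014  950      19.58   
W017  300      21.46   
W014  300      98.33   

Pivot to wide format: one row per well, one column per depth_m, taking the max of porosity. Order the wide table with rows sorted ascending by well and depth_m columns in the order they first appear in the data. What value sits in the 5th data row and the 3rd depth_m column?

70.2

With rows sorted ascending by well, row 5 is well=W017. depth_m columns in first-appearance order: 2000, 350, 950, 300, 650; column 3 is 950.
Long rows with well=W017, depth_m=950: max(15.37, 55.36, 70.2) = 70.2.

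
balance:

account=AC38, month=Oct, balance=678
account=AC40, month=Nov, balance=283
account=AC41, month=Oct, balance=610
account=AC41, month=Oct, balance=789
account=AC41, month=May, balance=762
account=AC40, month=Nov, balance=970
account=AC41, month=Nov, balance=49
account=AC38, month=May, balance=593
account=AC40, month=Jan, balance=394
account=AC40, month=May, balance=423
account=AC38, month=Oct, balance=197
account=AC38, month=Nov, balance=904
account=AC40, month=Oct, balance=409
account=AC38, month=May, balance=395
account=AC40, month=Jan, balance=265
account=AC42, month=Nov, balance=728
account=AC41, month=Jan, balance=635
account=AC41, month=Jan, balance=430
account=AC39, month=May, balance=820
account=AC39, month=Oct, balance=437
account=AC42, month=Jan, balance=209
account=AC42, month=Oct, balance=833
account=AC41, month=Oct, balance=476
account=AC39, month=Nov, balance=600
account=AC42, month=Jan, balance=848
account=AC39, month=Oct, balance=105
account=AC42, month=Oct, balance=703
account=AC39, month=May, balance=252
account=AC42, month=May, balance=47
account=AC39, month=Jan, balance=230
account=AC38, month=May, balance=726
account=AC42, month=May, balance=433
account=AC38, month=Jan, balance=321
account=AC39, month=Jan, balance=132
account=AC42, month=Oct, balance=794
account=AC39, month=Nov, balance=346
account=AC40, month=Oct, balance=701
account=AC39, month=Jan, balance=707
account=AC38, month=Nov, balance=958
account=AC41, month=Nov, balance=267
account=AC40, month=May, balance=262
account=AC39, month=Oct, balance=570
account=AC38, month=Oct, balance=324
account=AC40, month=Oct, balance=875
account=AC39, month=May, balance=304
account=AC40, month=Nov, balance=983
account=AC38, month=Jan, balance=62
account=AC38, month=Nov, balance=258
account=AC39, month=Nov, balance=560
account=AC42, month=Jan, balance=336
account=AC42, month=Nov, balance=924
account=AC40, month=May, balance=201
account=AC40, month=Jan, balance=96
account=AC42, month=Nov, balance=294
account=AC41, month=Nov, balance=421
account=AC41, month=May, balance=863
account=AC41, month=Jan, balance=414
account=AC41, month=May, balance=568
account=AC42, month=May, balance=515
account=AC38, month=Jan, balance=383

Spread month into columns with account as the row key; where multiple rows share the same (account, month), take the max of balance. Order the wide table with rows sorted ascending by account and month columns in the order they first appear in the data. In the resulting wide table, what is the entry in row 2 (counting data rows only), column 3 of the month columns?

With rows sorted ascending by account, row 2 is account=AC39. month columns in first-appearance order: Oct, Nov, May, Jan; column 3 is May.
Long rows with account=AC39, month=May: max(820, 252, 304) = 820.

820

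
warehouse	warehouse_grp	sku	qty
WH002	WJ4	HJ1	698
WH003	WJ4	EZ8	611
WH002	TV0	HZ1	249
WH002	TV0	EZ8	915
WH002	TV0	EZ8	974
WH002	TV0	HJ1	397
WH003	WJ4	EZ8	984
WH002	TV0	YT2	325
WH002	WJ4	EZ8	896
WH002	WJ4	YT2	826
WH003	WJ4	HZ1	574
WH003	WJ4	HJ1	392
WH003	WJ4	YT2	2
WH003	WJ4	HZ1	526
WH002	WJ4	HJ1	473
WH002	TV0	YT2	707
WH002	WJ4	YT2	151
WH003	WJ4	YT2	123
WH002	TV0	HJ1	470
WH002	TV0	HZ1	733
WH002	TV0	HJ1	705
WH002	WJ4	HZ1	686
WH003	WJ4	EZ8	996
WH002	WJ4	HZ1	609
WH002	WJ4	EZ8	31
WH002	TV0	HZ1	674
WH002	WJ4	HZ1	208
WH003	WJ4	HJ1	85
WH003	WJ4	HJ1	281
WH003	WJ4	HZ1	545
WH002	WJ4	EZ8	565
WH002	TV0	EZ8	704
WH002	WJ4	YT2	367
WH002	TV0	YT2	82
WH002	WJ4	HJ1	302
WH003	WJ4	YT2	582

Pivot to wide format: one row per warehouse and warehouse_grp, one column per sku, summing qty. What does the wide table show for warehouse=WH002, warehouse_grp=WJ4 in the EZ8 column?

1492

Rows with warehouse=WH002, warehouse_grp=WJ4 and sku=EZ8: qty values are 896, 31, 565.
896 + 31 + 565 = 1492.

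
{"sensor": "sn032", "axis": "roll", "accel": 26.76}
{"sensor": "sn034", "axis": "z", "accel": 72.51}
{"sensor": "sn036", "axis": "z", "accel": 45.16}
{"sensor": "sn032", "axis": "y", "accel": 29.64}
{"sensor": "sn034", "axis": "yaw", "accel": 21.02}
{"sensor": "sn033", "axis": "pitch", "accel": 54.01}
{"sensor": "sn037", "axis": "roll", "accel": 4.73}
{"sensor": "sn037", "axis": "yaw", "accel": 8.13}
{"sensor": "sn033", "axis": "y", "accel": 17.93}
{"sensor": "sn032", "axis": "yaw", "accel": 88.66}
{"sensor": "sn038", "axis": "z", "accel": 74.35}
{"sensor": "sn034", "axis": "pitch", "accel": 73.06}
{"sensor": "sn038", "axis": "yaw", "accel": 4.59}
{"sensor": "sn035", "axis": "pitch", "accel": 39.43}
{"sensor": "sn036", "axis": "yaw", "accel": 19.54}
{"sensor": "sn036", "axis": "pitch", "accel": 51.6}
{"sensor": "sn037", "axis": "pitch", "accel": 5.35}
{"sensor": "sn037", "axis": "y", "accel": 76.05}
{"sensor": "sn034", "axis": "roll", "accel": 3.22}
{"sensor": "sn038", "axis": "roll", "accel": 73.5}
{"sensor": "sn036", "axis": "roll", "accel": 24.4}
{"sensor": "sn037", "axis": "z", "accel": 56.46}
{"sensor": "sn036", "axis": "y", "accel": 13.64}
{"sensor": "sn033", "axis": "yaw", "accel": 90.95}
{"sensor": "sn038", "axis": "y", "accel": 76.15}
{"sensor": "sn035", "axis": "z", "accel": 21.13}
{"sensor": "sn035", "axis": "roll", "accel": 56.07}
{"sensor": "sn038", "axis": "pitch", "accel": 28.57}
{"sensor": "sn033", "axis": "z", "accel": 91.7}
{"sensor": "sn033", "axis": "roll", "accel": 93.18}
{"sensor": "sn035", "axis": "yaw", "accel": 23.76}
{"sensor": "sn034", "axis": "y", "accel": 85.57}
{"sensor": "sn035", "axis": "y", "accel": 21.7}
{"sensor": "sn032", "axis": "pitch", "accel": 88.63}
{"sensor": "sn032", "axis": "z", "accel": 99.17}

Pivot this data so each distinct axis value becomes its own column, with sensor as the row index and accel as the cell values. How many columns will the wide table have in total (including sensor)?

6

1 column for sensor plus 5 distinct axis values → 6 columns.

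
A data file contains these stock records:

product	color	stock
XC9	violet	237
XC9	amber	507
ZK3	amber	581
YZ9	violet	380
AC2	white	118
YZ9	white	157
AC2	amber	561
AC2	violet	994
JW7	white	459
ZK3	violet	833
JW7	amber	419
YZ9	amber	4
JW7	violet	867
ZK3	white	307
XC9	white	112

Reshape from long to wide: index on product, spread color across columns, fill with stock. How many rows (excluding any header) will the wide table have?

5

5 distinct product values → 5 rows.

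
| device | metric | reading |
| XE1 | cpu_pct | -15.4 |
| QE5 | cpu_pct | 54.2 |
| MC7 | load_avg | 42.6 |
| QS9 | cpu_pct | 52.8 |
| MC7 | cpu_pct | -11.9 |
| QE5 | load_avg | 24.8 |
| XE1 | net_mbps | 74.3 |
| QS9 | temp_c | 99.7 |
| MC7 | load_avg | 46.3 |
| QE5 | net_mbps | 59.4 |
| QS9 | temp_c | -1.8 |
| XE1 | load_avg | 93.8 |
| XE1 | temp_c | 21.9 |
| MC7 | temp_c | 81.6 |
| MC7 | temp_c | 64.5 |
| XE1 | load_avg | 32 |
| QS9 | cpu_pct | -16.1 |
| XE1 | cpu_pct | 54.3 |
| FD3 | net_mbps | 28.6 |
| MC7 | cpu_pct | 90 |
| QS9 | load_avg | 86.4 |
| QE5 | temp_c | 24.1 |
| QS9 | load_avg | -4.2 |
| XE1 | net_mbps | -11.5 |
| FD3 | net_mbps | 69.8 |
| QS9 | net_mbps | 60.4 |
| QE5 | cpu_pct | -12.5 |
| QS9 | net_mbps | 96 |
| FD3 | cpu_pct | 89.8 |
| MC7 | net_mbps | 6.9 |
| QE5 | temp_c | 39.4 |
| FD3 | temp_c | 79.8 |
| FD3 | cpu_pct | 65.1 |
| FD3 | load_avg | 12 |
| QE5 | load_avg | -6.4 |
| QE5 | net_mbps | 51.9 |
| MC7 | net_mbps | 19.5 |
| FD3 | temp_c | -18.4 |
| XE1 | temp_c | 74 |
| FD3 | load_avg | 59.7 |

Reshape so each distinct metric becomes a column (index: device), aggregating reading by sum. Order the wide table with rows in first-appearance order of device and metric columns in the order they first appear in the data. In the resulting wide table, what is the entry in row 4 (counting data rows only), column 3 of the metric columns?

156.4

With rows in first-appearance order of device, row 4 is device=QS9. metric columns in first-appearance order: cpu_pct, load_avg, net_mbps, temp_c; column 3 is net_mbps.
Long rows with device=QS9, metric=net_mbps: 60.4 + 96 = 156.4.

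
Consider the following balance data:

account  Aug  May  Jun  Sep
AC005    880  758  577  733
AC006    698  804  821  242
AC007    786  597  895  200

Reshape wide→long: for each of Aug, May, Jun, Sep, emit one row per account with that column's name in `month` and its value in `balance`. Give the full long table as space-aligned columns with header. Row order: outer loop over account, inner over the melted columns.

Each (account, column) pair becomes one row: 3 × 4 = 12 rows.
For example, (AC005, Aug) → balance=880.

account  month  balance
AC005    Aug    880    
AC005    May    758    
AC005    Jun    577    
AC005    Sep    733    
AC006    Aug    698    
AC006    May    804    
AC006    Jun    821    
AC006    Sep    242    
AC007    Aug    786    
AC007    May    597    
AC007    Jun    895    
AC007    Sep    200    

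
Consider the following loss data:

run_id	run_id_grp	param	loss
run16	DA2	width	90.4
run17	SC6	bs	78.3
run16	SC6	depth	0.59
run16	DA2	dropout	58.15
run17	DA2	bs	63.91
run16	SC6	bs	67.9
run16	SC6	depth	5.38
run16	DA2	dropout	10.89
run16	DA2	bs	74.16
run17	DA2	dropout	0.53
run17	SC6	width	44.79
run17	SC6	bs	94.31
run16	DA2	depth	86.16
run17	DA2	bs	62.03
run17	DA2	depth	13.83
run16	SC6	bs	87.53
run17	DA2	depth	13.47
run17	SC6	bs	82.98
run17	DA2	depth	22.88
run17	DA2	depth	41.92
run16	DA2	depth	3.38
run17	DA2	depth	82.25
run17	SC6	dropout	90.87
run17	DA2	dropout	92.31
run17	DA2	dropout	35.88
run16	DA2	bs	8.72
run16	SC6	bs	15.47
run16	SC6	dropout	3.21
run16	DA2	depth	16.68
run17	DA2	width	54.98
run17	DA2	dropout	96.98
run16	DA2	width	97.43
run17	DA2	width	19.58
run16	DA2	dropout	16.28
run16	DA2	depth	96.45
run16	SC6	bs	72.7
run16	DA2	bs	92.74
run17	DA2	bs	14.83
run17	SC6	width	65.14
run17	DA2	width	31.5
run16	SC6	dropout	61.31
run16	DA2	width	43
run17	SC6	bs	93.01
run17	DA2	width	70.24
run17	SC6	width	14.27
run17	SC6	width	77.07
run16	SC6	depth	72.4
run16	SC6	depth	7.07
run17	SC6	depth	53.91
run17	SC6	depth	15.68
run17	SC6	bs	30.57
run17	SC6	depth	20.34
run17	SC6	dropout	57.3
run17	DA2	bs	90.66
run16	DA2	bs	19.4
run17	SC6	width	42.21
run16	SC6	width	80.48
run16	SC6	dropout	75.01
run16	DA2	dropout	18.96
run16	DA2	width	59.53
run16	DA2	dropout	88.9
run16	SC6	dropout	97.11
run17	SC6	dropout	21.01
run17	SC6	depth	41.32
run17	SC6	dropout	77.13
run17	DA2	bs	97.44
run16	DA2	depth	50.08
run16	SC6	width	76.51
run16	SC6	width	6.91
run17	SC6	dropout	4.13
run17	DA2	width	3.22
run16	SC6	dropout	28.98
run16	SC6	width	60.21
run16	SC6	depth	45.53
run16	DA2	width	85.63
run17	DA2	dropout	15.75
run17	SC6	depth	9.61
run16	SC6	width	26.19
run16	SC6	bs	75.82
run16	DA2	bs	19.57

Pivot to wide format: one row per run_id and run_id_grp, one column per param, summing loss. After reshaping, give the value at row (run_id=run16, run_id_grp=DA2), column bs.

Rows with run_id=run16, run_id_grp=DA2 and param=bs: loss values are 74.16, 8.72, 92.74, 19.4, 19.57.
74.16 + 8.72 + 92.74 + 19.4 + 19.57 = 214.59.

214.59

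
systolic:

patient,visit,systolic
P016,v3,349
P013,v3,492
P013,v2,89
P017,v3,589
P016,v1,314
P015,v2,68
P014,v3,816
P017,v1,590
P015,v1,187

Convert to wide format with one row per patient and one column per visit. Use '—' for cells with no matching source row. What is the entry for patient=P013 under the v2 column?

The long row with patient=P013, visit=v2 has systolic=89.

89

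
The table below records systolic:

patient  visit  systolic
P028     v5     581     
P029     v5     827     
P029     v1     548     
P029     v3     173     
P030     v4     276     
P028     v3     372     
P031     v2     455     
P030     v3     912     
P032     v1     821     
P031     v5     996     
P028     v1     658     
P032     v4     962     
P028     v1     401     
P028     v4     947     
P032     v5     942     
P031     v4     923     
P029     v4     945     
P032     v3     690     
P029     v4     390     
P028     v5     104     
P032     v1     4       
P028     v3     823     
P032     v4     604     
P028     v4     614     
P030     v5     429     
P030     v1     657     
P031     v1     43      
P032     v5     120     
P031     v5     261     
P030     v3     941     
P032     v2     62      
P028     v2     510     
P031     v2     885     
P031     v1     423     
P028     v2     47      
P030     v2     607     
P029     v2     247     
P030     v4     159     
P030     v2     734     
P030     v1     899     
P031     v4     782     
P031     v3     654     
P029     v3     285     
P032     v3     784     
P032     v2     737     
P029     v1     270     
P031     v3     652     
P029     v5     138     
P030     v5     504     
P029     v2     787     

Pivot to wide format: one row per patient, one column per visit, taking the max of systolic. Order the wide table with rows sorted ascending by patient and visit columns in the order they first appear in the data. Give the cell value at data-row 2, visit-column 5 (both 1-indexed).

With rows sorted ascending by patient, row 2 is patient=P029. visit columns in first-appearance order: v5, v1, v3, v4, v2; column 5 is v2.
Long rows with patient=P029, visit=v2: max(247, 787) = 787.

787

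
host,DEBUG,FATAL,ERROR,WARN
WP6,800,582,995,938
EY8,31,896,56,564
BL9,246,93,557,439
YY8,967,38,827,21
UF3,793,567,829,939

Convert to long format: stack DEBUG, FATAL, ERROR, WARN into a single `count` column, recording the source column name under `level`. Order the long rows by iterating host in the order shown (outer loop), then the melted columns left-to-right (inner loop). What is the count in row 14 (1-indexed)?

20 rows total (5 × 4). Row 14: index ⌊(14-1)/4⌋ = 3 into host → YY8; (14-1) mod 4 = 1 into the melted columns → FATAL.
So row 14 is (YY8, FATAL, 38); count = 38.

38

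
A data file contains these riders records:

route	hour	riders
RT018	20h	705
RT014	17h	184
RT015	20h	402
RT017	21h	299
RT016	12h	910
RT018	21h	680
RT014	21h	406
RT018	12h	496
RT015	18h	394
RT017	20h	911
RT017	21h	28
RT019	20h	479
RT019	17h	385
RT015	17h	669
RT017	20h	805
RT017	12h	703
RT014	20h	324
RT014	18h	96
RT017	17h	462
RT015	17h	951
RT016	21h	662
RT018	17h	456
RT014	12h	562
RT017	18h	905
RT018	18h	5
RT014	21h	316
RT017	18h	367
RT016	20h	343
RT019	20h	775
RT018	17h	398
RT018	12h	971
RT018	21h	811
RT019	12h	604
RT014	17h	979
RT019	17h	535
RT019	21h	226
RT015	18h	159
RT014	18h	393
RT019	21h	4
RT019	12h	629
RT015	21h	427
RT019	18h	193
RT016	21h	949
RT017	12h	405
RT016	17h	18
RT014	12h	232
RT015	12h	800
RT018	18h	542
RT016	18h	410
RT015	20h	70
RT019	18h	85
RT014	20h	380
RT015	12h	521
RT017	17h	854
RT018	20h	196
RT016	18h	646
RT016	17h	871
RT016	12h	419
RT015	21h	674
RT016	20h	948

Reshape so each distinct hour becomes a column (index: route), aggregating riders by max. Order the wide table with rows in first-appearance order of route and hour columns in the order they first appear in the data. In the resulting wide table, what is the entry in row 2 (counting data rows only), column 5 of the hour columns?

With rows in first-appearance order of route, row 2 is route=RT014. hour columns in first-appearance order: 20h, 17h, 21h, 12h, 18h; column 5 is 18h.
Long rows with route=RT014, hour=18h: max(96, 393) = 393.

393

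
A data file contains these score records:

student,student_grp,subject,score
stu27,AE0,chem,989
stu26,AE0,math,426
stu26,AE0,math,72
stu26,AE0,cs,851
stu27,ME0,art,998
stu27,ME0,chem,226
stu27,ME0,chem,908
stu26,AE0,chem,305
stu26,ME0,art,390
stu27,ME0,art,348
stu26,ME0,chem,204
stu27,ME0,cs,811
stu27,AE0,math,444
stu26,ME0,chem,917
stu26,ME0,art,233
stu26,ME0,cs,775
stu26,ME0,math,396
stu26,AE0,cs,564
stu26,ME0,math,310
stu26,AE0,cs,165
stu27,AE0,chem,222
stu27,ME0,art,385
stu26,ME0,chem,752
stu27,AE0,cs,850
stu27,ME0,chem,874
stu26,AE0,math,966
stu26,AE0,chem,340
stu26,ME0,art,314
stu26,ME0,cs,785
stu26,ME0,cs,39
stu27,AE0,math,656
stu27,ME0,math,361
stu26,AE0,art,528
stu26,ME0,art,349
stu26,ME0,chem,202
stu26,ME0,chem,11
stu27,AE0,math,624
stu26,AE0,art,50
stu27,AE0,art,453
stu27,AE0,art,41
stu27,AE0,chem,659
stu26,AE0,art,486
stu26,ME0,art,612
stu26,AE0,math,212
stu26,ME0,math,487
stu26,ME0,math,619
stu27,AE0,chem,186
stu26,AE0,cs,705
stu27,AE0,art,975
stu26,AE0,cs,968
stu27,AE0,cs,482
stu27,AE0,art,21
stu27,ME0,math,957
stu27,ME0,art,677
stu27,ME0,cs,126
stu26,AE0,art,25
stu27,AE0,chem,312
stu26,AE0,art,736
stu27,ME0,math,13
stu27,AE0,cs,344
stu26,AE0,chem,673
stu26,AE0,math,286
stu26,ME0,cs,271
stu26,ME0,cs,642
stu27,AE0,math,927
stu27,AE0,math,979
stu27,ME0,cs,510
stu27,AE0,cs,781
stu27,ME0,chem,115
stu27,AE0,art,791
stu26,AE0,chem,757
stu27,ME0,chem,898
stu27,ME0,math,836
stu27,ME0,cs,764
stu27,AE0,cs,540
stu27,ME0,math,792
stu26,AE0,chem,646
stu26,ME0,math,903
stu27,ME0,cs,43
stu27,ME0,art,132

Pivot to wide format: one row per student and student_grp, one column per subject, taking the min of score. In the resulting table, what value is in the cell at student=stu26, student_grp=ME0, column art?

Rows with student=stu26, student_grp=ME0 and subject=art: score values are 390, 233, 314, 349, 612.
min(390, 233, 314, 349, 612) = 233.

233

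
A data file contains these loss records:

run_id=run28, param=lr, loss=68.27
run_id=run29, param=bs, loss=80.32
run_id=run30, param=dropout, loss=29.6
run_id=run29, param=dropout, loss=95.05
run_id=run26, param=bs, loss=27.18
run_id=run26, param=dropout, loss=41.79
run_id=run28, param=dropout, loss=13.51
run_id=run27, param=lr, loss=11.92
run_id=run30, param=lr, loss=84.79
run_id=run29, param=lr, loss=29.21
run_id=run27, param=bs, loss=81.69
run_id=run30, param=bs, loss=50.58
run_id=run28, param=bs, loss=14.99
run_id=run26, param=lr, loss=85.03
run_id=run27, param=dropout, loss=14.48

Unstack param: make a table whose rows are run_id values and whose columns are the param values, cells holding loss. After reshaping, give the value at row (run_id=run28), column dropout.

Wide layout: rows indexed by run_id, columns are the 3 distinct param values (lr, bs, dropout).
Cell (run_id=run28, param=dropout) draws from the long row where run_id=run28 and param=dropout, which has loss=13.51.

13.51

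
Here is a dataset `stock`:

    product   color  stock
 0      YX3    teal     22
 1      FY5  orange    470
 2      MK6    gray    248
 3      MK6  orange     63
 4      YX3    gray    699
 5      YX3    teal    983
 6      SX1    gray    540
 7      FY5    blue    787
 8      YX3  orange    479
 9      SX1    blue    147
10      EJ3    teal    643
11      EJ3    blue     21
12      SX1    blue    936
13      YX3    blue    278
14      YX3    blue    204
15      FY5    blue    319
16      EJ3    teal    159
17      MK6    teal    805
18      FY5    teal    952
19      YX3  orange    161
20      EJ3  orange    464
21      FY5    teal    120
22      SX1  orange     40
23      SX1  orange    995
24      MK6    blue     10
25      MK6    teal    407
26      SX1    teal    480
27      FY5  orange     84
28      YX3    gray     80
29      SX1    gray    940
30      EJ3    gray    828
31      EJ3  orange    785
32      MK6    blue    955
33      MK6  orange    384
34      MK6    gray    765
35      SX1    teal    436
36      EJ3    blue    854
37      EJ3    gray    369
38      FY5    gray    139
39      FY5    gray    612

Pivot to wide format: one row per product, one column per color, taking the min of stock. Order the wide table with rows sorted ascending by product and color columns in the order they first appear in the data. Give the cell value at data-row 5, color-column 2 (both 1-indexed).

161

With rows sorted ascending by product, row 5 is product=YX3. color columns in first-appearance order: teal, orange, gray, blue; column 2 is orange.
Long rows with product=YX3, color=orange: min(479, 161) = 161.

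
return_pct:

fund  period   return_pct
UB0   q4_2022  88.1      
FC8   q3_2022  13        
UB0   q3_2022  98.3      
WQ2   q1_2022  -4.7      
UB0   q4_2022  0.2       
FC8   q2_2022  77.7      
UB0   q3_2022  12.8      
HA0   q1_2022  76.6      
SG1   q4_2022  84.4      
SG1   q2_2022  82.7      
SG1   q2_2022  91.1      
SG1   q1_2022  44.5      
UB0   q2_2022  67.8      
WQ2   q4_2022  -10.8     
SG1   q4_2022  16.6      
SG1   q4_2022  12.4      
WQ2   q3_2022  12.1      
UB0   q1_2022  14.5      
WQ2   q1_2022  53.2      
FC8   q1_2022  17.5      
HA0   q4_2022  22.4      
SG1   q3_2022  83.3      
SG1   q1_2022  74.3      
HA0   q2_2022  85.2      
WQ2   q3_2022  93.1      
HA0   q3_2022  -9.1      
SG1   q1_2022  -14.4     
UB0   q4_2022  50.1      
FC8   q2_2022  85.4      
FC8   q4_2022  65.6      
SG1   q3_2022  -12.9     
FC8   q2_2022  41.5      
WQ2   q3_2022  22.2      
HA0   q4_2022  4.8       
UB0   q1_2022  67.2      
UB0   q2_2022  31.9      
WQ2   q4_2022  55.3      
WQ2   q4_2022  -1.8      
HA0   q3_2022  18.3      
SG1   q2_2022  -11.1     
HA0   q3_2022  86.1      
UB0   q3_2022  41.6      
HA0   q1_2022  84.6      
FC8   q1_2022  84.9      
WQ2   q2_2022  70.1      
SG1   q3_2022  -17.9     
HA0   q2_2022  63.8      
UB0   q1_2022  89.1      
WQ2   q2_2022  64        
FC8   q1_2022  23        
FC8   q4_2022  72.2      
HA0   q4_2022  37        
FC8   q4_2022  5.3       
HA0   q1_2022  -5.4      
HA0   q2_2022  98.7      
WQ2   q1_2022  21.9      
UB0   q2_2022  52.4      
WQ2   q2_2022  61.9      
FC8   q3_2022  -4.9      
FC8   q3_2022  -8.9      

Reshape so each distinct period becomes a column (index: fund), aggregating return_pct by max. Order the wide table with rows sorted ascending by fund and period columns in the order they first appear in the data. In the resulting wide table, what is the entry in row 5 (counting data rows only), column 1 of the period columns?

With rows sorted ascending by fund, row 5 is fund=WQ2. period columns in first-appearance order: q4_2022, q3_2022, q1_2022, q2_2022; column 1 is q4_2022.
Long rows with fund=WQ2, period=q4_2022: max(-10.8, 55.3, -1.8) = 55.3.

55.3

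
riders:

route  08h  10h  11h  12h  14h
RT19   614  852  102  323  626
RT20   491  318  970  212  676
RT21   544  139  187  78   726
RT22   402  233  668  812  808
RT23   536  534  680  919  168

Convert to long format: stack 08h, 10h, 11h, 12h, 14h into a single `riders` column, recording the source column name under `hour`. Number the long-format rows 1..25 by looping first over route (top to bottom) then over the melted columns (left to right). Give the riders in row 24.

919

25 rows total (5 × 5). Row 24: index ⌊(24-1)/5⌋ = 4 into route → RT23; (24-1) mod 5 = 3 into the melted columns → 12h.
So row 24 is (RT23, 12h, 919); riders = 919.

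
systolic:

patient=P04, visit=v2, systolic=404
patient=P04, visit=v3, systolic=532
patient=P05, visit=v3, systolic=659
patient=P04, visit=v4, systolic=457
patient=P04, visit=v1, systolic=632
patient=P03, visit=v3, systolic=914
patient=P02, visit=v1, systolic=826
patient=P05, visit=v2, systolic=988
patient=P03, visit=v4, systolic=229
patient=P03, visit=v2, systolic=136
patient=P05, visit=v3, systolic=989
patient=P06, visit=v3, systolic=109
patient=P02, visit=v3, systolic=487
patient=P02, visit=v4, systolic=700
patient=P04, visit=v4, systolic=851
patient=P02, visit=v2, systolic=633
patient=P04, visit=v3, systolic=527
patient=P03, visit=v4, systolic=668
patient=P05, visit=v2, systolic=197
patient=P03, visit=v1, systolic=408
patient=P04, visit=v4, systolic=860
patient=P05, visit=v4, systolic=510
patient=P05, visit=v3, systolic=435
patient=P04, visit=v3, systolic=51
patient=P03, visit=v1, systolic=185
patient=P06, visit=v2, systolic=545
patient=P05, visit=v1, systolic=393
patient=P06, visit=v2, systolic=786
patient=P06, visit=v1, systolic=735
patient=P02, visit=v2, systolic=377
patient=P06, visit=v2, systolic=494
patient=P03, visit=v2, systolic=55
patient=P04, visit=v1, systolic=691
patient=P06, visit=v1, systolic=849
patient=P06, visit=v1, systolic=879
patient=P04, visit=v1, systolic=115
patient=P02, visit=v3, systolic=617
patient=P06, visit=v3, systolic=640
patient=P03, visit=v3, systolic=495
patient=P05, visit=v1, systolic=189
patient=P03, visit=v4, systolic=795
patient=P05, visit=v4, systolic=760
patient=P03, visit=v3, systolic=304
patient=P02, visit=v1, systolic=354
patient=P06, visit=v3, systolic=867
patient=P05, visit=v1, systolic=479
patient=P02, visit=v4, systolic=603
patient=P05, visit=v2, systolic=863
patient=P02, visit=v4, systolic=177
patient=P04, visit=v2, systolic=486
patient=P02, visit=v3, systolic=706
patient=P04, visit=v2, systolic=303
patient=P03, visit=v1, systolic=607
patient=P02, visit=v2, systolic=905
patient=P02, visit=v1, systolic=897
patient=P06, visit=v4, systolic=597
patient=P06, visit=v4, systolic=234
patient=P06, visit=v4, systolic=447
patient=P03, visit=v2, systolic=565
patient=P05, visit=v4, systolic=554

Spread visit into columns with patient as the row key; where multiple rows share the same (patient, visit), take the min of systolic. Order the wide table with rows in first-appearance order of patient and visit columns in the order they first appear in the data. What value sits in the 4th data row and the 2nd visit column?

With rows in first-appearance order of patient, row 4 is patient=P02. visit columns in first-appearance order: v2, v3, v4, v1; column 2 is v3.
Long rows with patient=P02, visit=v3: min(487, 617, 706) = 487.

487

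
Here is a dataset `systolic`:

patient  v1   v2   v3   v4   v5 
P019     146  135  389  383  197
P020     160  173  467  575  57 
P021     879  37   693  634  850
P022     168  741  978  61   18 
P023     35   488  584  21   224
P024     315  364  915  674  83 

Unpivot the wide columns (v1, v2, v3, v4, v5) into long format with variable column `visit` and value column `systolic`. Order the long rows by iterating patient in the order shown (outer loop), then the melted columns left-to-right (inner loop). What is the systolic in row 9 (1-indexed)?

30 rows total (6 × 5). Row 9: index ⌊(9-1)/5⌋ = 1 into patient → P020; (9-1) mod 5 = 3 into the melted columns → v4.
So row 9 is (P020, v4, 575); systolic = 575.

575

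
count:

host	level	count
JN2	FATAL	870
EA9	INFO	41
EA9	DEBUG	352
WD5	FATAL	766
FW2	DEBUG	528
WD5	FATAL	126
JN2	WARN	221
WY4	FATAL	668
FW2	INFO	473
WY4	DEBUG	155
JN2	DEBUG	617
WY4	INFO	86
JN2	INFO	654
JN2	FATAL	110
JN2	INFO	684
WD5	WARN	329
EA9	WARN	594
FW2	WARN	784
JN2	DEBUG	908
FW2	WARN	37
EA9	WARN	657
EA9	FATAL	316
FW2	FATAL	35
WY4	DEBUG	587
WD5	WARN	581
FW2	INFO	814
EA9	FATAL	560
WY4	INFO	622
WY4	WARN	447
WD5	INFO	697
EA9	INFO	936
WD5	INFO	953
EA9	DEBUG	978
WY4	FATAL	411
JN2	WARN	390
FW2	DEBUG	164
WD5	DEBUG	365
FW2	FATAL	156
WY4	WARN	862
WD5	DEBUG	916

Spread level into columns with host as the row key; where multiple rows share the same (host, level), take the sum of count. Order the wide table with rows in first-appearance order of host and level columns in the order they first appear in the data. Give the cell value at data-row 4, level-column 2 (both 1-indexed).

1287

With rows in first-appearance order of host, row 4 is host=FW2. level columns in first-appearance order: FATAL, INFO, DEBUG, WARN; column 2 is INFO.
Long rows with host=FW2, level=INFO: 473 + 814 = 1287.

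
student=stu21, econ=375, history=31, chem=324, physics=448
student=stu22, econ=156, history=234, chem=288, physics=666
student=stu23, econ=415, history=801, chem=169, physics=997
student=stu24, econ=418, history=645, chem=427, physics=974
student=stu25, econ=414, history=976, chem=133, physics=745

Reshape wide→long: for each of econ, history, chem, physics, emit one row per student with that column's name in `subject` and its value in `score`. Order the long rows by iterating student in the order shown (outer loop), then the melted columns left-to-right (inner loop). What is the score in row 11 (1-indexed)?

20 rows total (5 × 4). Row 11: index ⌊(11-1)/4⌋ = 2 into student → stu23; (11-1) mod 4 = 2 into the melted columns → chem.
So row 11 is (stu23, chem, 169); score = 169.

169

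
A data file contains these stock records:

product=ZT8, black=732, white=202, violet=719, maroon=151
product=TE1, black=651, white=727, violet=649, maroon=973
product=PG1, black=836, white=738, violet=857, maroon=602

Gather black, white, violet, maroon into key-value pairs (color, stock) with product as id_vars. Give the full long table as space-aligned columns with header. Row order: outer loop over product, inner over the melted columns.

Each (product, column) pair becomes one row: 3 × 4 = 12 rows.
For example, (ZT8, black) → stock=732.

product  color   stock
ZT8      black   732  
ZT8      white   202  
ZT8      violet  719  
ZT8      maroon  151  
TE1      black   651  
TE1      white   727  
TE1      violet  649  
TE1      maroon  973  
PG1      black   836  
PG1      white   738  
PG1      violet  857  
PG1      maroon  602  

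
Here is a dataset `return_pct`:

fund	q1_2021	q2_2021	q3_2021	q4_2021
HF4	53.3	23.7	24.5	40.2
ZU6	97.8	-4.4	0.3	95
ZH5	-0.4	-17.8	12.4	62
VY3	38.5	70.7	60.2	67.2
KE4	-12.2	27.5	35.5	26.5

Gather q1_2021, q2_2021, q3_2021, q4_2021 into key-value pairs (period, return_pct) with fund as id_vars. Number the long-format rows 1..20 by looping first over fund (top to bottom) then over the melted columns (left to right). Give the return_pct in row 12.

20 rows total (5 × 4). Row 12: index ⌊(12-1)/4⌋ = 2 into fund → ZH5; (12-1) mod 4 = 3 into the melted columns → q4_2021.
So row 12 is (ZH5, q4_2021, 62); return_pct = 62.

62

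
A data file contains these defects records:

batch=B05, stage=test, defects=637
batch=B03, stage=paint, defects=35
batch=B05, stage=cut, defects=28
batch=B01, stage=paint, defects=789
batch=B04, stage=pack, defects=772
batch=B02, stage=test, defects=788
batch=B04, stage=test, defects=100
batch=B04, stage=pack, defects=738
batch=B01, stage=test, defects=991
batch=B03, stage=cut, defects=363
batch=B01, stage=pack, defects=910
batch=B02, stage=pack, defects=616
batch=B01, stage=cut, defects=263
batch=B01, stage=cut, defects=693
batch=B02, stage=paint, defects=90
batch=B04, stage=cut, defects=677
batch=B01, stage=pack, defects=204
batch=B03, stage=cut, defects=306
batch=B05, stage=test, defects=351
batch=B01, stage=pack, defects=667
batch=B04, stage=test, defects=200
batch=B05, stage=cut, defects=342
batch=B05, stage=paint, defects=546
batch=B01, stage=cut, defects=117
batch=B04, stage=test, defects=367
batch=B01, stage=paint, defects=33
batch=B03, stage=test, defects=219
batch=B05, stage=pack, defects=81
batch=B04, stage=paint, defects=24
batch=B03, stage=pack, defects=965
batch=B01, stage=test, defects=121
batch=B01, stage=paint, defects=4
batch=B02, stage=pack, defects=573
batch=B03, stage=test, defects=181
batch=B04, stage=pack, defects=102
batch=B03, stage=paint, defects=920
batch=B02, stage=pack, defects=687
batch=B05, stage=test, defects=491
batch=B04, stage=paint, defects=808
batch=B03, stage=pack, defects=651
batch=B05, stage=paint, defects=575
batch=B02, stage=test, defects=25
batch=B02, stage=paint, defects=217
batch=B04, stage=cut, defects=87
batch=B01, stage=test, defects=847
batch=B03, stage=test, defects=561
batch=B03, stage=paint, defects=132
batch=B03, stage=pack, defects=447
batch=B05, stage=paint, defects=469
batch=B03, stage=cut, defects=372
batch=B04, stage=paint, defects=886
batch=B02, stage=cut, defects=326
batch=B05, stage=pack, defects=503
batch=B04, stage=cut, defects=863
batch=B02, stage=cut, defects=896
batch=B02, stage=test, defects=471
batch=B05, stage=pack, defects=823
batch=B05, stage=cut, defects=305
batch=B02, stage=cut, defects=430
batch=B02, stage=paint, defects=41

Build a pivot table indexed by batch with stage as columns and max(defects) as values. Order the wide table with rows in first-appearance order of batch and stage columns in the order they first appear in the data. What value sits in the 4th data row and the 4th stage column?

With rows in first-appearance order of batch, row 4 is batch=B04. stage columns in first-appearance order: test, paint, cut, pack; column 4 is pack.
Long rows with batch=B04, stage=pack: max(772, 738, 102) = 772.

772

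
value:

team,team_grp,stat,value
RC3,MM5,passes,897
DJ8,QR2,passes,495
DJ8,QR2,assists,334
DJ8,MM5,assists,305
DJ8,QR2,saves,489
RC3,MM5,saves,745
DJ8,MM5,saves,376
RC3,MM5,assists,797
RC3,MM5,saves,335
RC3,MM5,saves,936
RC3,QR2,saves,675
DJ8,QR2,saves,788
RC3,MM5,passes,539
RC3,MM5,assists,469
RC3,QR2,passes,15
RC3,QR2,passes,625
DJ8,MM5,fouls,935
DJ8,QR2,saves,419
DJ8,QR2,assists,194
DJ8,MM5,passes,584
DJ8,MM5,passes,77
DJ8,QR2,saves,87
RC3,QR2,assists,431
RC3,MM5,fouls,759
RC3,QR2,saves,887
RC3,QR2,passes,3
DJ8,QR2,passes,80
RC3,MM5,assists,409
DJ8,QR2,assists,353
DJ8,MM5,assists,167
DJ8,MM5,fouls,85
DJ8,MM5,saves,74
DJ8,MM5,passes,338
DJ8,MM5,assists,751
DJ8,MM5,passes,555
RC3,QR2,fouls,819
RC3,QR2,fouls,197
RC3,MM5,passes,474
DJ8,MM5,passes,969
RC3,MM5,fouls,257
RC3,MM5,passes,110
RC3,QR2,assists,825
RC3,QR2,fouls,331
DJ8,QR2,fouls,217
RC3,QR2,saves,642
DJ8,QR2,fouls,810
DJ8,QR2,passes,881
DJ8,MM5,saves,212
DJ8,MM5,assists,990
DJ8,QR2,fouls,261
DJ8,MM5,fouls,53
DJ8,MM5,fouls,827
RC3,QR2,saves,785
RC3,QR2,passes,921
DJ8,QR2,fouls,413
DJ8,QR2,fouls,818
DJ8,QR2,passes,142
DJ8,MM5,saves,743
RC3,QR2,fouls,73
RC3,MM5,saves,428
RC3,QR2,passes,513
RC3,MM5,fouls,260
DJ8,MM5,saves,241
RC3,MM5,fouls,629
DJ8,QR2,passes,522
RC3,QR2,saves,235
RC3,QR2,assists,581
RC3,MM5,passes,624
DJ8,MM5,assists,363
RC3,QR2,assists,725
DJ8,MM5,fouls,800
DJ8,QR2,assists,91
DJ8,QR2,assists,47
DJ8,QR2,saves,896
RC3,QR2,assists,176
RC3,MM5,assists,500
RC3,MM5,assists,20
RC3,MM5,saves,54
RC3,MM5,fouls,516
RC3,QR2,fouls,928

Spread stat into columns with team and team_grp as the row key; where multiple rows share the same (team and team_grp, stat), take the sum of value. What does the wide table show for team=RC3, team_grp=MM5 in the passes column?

2644

Rows with team=RC3, team_grp=MM5 and stat=passes: value values are 897, 539, 474, 110, 624.
897 + 539 + 474 + 110 + 624 = 2644.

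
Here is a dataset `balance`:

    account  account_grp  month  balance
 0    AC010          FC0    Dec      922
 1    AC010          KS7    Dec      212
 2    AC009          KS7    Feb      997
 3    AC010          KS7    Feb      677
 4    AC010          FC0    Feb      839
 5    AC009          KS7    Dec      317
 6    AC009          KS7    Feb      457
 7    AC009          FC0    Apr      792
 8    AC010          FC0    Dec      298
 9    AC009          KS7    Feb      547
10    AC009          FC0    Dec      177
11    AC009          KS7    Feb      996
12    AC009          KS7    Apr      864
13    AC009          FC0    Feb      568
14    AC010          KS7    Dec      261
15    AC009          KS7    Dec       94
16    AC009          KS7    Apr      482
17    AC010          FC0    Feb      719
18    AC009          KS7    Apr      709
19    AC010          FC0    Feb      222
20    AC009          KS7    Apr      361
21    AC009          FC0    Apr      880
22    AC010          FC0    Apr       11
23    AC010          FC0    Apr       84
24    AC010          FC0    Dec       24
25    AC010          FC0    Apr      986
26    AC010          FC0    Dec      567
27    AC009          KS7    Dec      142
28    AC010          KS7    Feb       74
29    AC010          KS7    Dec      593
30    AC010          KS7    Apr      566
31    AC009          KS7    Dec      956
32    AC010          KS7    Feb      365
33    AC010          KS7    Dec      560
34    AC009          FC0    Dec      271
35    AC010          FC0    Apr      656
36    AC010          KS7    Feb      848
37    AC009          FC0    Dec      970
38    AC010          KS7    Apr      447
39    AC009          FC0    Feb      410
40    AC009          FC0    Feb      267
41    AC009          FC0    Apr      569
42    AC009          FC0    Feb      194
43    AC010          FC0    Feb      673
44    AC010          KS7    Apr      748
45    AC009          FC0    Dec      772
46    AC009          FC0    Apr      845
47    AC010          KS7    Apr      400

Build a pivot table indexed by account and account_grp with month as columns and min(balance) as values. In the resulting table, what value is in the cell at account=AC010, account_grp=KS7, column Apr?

400

Rows with account=AC010, account_grp=KS7 and month=Apr: balance values are 566, 447, 748, 400.
min(566, 447, 748, 400) = 400.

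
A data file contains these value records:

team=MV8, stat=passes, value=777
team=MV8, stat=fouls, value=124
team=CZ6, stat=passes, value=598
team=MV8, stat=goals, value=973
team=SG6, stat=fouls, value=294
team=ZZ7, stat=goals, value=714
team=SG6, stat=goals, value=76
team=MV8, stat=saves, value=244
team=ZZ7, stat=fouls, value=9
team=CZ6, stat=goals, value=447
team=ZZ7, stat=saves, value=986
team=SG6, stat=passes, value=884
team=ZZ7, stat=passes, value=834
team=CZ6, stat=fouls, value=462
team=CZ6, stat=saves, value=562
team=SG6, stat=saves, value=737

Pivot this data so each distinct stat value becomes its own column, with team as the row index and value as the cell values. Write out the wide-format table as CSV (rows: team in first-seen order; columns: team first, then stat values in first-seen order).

team,passes,fouls,goals,saves
MV8,777,124,973,244
CZ6,598,462,447,562
SG6,884,294,76,737
ZZ7,834,9,714,986

Columns: team plus the 4 distinct stat values (passes, fouls, goals, saves).
For example, row MV8 column passes takes value=777 from the long row (MV8, passes).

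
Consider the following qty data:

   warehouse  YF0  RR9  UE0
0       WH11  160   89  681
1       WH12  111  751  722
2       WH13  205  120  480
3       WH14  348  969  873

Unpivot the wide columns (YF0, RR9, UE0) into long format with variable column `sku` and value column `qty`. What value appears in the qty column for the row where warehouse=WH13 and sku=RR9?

120

Unpivoting turns each (warehouse, wide-column) pair into one long row.
The wide cell at row WH13, column RR9 holds 120, so the long row (WH13, RR9) has qty=120.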